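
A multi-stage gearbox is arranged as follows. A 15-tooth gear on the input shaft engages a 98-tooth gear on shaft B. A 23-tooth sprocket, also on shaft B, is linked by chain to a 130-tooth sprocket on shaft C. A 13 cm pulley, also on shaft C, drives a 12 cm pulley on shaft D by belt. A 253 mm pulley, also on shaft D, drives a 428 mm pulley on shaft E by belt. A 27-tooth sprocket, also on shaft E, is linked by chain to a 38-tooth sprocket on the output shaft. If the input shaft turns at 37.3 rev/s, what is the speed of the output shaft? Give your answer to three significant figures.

0.460 rev/s

Gear mesh: ratio = 98/15 = 6.5333, so shaft B turns at 37.3 / 6.5333 = 5.7092 rev/s.
Chain: ratio = 130/23 = 5.6522, so shaft C turns at 5.7092 / 5.6522 = 1.0101 rev/s.
Belt: ratio = 12/13 = 0.92308, so shaft D turns at 1.0101 / 0.92308 = 1.0943 rev/s.
Belt: ratio = 428/253 = 1.6917, so shaft E turns at 1.0943 / 1.6917 = 0.64684 rev/s.
Chain: ratio = 38/27 = 1.4074, so the output shaft turns at 0.64684 / 1.4074 = 0.4596 rev/s.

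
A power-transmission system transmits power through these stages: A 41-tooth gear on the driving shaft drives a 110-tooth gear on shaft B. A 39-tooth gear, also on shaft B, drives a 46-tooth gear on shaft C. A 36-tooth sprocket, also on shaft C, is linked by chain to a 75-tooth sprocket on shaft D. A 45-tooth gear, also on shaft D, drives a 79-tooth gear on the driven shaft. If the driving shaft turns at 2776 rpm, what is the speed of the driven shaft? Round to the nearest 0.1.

239.9 rpm

the driving shaft → shaft B (gear mesh, 110/41): 2776 ÷ 2.6829 = 1034.7 rpm
shaft B → shaft C (gear mesh, 46/39): 1034.7 ÷ 1.1795 = 877.24 rpm
shaft C → shaft D (chain, 75/36): 877.24 ÷ 2.0833 = 421.07 rpm
shaft D → the driven shaft (gear mesh, 79/45): 421.07 ÷ 1.7556 = 239.85 rpm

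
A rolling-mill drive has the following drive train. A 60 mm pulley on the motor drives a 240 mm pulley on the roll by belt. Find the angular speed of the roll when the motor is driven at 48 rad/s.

12 rad/s

Belt: ratio = 240/60 = 4, so the roll turns at 48 / 4 = 12 rad/s.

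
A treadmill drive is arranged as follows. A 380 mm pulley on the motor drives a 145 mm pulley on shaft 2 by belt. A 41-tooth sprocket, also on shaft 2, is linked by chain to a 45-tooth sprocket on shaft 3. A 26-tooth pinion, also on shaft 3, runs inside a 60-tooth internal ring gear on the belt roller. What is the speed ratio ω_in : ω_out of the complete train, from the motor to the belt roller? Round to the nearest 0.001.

0.966

Each stage contributes driven/driver: belt 145/380 = 0.38158, chain 45/41 = 1.0976, internal gear 60/26 = 2.3077.
Overall: 0.38158 × 1.0976 × 2.3077 = 0.96648.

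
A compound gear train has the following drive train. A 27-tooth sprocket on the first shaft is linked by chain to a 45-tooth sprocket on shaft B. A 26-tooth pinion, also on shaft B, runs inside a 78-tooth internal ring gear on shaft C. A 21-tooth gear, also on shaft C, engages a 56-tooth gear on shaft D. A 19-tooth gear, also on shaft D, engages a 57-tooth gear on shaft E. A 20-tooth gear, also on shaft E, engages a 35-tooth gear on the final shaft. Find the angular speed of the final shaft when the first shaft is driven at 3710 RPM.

chain 45/27 = 1.6667 → 3710/1.6667 = 2226 RPM
internal gear 78/26 = 3 → 2226/3 = 742 RPM
gear mesh 56/21 = 2.6667 → 742/2.6667 = 278.25 RPM
gear mesh 57/19 = 3 → 278.25/3 = 92.75 RPM
gear mesh 35/20 = 1.75 → 92.75/1.75 = 53 RPM

53 RPM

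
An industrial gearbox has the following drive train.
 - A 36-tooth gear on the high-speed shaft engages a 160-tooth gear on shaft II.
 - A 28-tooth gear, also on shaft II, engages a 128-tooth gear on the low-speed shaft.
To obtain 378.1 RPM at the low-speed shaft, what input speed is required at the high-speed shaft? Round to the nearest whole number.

7682 RPM

Overall ratio R = 4.4444 × 4.5714 = 20.317.
Required input speed = output speed × R = 378.1 × 20.317 = 7682 RPM.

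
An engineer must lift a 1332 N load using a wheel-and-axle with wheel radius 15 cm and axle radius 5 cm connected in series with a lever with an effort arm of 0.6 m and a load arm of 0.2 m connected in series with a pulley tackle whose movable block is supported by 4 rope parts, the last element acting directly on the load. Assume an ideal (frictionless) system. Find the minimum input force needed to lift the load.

37 N

Wheel-and-axle MA = R/r = 15/5 = 3.
Lever MA = effort arm / load arm = 0.6/0.2 = 3.
Block-and-tackle MA = number of supporting rope parts = 4.
Combined ideal MA = 3 × 3 × 4 = 36.
Effort = load / MA = 1332 / 36 = 37 N.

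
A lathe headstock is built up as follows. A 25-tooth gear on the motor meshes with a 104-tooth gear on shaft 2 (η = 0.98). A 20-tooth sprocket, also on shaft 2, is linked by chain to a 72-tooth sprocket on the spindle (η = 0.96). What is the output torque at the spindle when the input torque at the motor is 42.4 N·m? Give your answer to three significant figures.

Gear mesh: ratio = 104/25 = 4.16; torque at shaft 2 = 42.4 × 4.16 × 0.98 = 172.86 N·m.
Chain: ratio = 72/20 = 3.6; torque at the spindle = 172.86 × 3.6 × 0.96 = 597.39 N·m.

597 N·m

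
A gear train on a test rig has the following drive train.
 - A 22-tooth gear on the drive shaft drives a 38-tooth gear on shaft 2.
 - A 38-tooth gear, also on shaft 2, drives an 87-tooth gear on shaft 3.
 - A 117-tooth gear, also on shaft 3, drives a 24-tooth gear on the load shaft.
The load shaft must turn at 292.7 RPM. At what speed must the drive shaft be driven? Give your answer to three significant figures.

237 RPM

Overall ratio R = 1.7273 × 2.2895 × 0.20513 = 0.81119.
Required input speed = output speed × R = 292.7 × 0.81119 = 237.43 RPM.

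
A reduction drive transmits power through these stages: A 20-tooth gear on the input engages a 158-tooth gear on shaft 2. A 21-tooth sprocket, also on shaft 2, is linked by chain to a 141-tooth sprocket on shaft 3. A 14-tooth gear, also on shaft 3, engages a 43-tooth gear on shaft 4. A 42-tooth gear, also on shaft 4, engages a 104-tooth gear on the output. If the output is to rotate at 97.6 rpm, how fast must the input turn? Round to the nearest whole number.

39373 rpm

Overall ratio R = 7.9 × 6.7143 × 3.0714 × 2.4762 = 403.41.
Required input speed = output speed × R = 97.6 × 403.41 = 39373 rpm.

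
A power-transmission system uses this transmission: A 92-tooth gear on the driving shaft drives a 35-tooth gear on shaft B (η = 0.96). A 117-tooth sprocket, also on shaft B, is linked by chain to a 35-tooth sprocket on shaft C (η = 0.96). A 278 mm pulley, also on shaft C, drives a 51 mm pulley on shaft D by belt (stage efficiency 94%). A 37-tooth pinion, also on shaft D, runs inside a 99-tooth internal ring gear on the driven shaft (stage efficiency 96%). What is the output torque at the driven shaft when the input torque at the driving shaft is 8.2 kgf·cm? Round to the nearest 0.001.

0.381 kgf·cm

Gear mesh: ratio = 35/92 = 0.38043; torque at shaft B = 8.2 × 0.38043 × 0.96 = 2.9948 kgf·cm.
Chain: ratio = 35/117 = 0.29915; torque at shaft C = 2.9948 × 0.29915 × 0.96 = 0.86004 kgf·cm.
Belt: ratio = 51/278 = 0.18345; torque at shaft D = 0.86004 × 0.18345 × 0.94 = 0.14831 kgf·cm.
Internal gear: ratio = 99/37 = 2.6757; torque at the driven shaft = 0.14831 × 2.6757 × 0.96 = 0.38096 kgf·cm.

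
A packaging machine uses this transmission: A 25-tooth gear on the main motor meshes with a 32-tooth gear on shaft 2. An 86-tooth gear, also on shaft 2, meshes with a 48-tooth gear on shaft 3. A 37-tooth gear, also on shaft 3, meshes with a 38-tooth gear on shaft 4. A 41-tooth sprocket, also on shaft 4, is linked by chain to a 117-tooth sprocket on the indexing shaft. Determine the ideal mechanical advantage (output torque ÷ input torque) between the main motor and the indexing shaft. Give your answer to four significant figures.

2.094

Each stage contributes driven/driver: gear mesh 32/25 = 1.28, gear mesh 48/86 = 0.55814, gear mesh 38/37 = 1.027, chain 117/41 = 2.8537.
Overall: 1.28 × 0.55814 × 1.027 × 2.8537 = 2.0938.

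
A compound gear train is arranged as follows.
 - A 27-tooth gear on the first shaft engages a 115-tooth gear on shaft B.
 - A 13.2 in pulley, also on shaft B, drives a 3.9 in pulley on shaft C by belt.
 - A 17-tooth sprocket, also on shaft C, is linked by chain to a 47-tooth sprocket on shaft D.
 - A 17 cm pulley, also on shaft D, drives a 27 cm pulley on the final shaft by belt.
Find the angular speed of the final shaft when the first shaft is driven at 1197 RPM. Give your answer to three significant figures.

the first shaft → shaft B (gear mesh, 115/27): 1197 ÷ 4.2593 = 281.03 RPM
shaft B → shaft C (belt, 3.9/13.2): 281.03 ÷ 0.29545 = 951.19 RPM
shaft C → shaft D (chain, 47/17): 951.19 ÷ 2.7647 = 344.05 RPM
shaft D → the final shaft (belt, 27/17): 344.05 ÷ 1.5882 = 216.62 RPM

217 RPM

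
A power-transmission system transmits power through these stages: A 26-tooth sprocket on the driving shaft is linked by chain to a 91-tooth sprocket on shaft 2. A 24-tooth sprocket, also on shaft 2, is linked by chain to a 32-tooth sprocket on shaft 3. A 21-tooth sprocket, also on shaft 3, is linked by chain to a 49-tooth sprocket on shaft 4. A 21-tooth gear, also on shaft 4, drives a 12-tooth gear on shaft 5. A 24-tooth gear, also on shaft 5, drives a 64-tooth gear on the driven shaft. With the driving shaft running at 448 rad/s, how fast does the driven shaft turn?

chain 91/26 = 3.5 → 448/3.5 = 128 rad/s
chain 32/24 = 1.3333 → 128/1.3333 = 96 rad/s
chain 49/21 = 2.3333 → 96/2.3333 = 41.143 rad/s
gear mesh 12/21 = 0.57143 → 41.143/0.57143 = 72 rad/s
gear mesh 64/24 = 2.6667 → 72/2.6667 = 27 rad/s

27 rad/s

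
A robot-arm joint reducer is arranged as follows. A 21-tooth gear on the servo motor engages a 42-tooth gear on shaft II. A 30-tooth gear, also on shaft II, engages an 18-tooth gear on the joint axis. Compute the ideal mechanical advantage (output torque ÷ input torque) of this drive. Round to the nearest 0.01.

Each stage contributes driven/driver: gear mesh 42/21 = 2, gear mesh 18/30 = 0.6.
Overall: 2 × 0.6 = 1.2.

1.20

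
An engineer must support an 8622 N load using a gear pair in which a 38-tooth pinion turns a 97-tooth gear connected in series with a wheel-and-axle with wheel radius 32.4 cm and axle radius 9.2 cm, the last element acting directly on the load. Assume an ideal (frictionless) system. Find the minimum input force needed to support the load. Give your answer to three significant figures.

959 N

Gear pair MA = 97/38 = 2.5526.
Wheel-and-axle MA = R/r = 32.4/9.2 = 3.5217.
Combined ideal MA = 2.5526 × 3.5217 = 8.9897.
Effort = load / MA = 8622 / 8.9897 = 959.1 N.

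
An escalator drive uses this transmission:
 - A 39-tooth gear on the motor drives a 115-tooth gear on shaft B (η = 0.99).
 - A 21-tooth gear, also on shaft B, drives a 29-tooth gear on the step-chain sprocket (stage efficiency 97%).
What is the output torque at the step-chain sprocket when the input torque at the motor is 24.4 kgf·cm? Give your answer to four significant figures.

95.41 kgf·cm

gear mesh 115/39 = 2.9487 → τ = 24.4·2.9487·0.99 = 71.229 kgf·cm
gear mesh 29/21 = 1.381 → τ = 71.229·1.381·0.97 = 95.413 kgf·cm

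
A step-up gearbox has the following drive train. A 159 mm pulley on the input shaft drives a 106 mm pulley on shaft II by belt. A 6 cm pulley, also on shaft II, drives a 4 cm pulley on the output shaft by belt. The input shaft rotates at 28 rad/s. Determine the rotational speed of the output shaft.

the input shaft → shaft II (belt, 106/159): 28 ÷ 0.66667 = 42 rad/s
shaft II → the output shaft (belt, 4/6): 42 ÷ 0.66667 = 63 rad/s

63 rad/s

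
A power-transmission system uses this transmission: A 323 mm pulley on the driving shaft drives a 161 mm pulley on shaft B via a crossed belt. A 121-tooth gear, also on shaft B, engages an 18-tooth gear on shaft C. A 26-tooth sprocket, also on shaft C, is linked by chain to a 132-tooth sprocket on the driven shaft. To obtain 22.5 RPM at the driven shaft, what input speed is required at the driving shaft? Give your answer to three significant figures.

Overall ratio R = 0.49845 × 0.14876 × 5.0769 = 0.37645.
Required input speed = output speed × R = 22.5 × 0.37645 = 8.4702 RPM.

8.47 RPM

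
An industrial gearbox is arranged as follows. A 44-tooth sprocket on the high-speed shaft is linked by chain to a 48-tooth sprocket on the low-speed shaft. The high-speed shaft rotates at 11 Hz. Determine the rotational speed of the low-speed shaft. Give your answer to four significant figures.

Chain: ratio = 48/44 = 1.0909, so the low-speed shaft turns at 11 / 1.0909 = 10.083 Hz.

10.08 Hz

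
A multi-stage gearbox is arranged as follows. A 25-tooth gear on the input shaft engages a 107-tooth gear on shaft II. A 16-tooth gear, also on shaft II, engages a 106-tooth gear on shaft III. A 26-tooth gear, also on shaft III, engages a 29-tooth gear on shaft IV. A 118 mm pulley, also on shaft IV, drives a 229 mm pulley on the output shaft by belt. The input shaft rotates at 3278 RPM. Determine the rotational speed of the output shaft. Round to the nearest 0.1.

gear mesh 107/25 = 4.28 → 3278/4.28 = 765.89 RPM
gear mesh 106/16 = 6.625 → 765.89/6.625 = 115.61 RPM
gear mesh 29/26 = 1.1154 → 115.61/1.1154 = 103.65 RPM
belt 229/118 = 1.9407 → 103.65/1.9407 = 53.407 RPM

53.4 RPM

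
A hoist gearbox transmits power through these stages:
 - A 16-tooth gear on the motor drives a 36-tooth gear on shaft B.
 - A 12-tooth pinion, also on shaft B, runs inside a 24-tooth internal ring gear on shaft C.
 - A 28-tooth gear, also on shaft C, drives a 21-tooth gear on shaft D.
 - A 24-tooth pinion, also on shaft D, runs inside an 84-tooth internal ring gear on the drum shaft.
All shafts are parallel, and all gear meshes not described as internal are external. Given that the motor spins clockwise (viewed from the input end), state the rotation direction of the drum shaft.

clockwise

the motor → shaft B: external mesh, 1 reversal → CCW.
shaft B → shaft C: internal mesh, same direction → CCW.
shaft C → shaft D: external mesh, 1 reversal → CW.
shaft D → the drum shaft: internal mesh, same direction → CW.
2 reversals in total — an even number — so the drum shaft turns the same way as the motor.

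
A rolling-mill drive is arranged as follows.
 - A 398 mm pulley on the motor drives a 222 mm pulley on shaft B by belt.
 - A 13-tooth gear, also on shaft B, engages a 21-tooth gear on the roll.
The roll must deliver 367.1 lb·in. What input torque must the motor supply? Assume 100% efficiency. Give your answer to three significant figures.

Overall ratio R = 0.55779 × 1.6154 = 0.90104.
Input torque = output torque / R = 367.1 / 0.90104 = 407.42 lb·in.

407 lb·in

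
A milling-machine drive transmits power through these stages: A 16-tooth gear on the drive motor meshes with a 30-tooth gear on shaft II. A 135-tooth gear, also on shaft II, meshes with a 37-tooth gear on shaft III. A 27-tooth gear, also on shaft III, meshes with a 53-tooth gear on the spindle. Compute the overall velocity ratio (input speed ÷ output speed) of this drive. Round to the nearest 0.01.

1.01

Each stage contributes driven/driver: gear mesh 30/16 = 1.875, gear mesh 37/135 = 0.27407, gear mesh 53/27 = 1.963.
Overall: 1.875 × 0.27407 × 1.963 = 1.0087.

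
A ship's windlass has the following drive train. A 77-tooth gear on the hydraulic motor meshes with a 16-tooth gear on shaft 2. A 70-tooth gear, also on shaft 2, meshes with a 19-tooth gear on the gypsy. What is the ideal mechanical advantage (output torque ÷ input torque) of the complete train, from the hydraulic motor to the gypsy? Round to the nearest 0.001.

Each stage contributes driven/driver: gear mesh 16/77 = 0.20779, gear mesh 19/70 = 0.27143.
Overall: 0.20779 × 0.27143 = 0.056401.

0.056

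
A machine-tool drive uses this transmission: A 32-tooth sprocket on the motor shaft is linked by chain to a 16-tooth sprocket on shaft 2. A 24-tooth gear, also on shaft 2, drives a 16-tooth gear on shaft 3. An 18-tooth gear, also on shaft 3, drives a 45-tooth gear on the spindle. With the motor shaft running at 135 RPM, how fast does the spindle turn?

162 RPM

the motor shaft → shaft 2 (chain, 16/32): 135 ÷ 0.5 = 270 RPM
shaft 2 → shaft 3 (gear mesh, 16/24): 270 ÷ 0.66667 = 405 RPM
shaft 3 → the spindle (gear mesh, 45/18): 405 ÷ 2.5 = 162 RPM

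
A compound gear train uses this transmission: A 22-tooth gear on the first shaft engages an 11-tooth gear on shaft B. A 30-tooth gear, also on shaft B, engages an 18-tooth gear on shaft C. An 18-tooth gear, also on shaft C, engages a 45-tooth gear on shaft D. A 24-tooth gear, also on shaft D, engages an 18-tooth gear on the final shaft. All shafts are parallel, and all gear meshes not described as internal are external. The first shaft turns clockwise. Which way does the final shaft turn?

clockwise

the first shaft → shaft B: external mesh, 1 reversal → CCW.
shaft B → shaft C: external mesh, 1 reversal → CW.
shaft C → shaft D: external mesh, 1 reversal → CCW.
shaft D → the final shaft: external mesh, 1 reversal → CW.
4 reversals in total — an even number — so the final shaft turns the same way as the first shaft.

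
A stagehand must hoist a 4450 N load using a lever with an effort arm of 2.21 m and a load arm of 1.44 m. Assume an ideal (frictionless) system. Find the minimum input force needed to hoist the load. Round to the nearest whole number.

2900 N

Lever MA = effort arm / load arm = 2.21/1.44 = 1.5347.
Effort = load / MA = 4450 / 1.5347 = 2899.5 N.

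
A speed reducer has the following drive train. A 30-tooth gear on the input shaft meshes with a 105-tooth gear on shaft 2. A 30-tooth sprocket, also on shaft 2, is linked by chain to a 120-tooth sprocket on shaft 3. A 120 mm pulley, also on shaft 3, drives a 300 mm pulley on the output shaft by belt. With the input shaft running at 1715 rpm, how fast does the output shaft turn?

49 rpm

gear mesh 105/30 = 3.5 → 1715/3.5 = 490 rpm
chain 120/30 = 4 → 490/4 = 122.5 rpm
belt 300/120 = 2.5 → 122.5/2.5 = 49 rpm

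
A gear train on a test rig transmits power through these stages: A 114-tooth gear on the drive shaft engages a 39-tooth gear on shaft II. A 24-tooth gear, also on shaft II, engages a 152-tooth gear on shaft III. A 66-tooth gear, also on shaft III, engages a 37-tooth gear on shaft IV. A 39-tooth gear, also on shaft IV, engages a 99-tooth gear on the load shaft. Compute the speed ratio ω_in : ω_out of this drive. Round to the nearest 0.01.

Each stage contributes driven/driver: gear mesh 39/114 = 0.34211, gear mesh 152/24 = 6.3333, gear mesh 37/66 = 0.56061, gear mesh 99/39 = 2.5385.
Overall: 0.34211 × 6.3333 × 0.56061 × 2.5385 = 3.0833.

3.08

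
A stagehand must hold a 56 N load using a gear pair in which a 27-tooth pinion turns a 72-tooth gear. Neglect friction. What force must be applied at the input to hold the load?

Gear pair MA = 72/27 = 2.6667.
Effort = load / MA = 56 / 2.6667 = 21 N.

21 N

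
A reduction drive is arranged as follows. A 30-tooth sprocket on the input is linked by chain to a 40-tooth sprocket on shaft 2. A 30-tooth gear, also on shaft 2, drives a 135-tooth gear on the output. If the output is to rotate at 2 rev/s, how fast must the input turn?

12 rev/s

Overall ratio R = 1.3333 × 4.5 = 6.
Required input speed = output speed × R = 2 × 6 = 12 rev/s.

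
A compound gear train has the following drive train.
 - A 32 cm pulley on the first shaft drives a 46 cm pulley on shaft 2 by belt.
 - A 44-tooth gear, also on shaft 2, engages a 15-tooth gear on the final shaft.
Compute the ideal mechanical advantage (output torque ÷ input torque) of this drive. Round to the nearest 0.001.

0.490

Each stage contributes driven/driver: belt 46/32 = 1.4375, gear mesh 15/44 = 0.34091.
Overall: 1.4375 × 0.34091 = 0.49006.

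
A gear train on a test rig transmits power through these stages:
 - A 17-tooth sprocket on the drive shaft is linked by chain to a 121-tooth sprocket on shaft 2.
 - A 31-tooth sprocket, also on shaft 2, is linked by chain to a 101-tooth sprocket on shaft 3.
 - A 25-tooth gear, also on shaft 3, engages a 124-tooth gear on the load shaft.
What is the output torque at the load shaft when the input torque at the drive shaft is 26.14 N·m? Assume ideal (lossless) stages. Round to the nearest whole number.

Chain: ratio = 121/17 = 7.1176; torque at shaft 2 = 26.14 × 7.1176 = 186.06 N·m.
Chain: ratio = 101/31 = 3.2581; torque at shaft 3 = 186.06 × 3.2581 = 606.18 N·m.
Gear mesh: ratio = 124/25 = 4.96; torque at the load shaft = 606.18 × 4.96 = 3006.7 N·m.

3007 N·m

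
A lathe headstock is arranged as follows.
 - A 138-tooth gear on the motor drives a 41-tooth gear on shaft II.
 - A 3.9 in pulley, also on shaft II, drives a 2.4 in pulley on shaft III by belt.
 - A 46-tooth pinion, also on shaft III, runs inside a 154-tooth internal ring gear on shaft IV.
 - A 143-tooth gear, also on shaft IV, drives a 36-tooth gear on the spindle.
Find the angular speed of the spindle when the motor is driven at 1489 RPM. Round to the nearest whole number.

Gear mesh: ratio = 41/138 = 0.2971, so shaft II turns at 1489 / 0.2971 = 5011.8 RPM.
Belt: ratio = 2.4/3.9 = 0.61538, so shaft III turns at 5011.8 / 0.61538 = 8144.1 RPM.
Internal gear: ratio = 154/46 = 3.3478, so shaft IV turns at 8144.1 / 3.3478 = 2432.7 RPM.
Gear mesh: ratio = 36/143 = 0.25175, so the spindle turns at 2432.7 / 0.25175 = 9663 RPM.

9663 RPM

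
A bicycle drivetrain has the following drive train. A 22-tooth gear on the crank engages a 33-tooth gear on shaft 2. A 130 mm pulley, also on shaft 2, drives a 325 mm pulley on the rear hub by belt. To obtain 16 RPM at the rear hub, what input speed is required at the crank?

60 RPM

Overall ratio R = 1.5 × 2.5 = 3.75.
Required input speed = output speed × R = 16 × 3.75 = 60 RPM.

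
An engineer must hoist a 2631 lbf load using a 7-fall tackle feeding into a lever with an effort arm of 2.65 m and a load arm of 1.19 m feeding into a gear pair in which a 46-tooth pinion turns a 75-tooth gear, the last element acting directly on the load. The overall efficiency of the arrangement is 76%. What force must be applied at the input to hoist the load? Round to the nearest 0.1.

136.2 lbf

Block-and-tackle MA = number of supporting rope parts = 7.
Lever MA = effort arm / load arm = 2.65/1.19 = 2.2269.
Gear pair MA = 75/46 = 1.6304.
Combined ideal MA = 7 × 2.2269 × 1.6304 = 25.416.
Actual MA = 25.416 × 0.76 = 19.316.
Effort = load / actual MA = 2631 / 19.316 = 136.21 lbf.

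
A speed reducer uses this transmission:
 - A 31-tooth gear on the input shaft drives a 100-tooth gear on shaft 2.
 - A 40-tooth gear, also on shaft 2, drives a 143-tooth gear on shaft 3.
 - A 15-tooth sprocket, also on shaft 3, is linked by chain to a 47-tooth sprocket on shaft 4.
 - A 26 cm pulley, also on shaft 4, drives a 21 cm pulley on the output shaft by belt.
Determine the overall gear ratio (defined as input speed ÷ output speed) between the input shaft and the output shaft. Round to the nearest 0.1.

Each stage contributes driven/driver: gear mesh 100/31 = 3.2258, gear mesh 143/40 = 3.575, chain 47/15 = 3.1333, belt 21/26 = 0.80769.
Overall: 3.2258 × 3.575 × 3.1333 × 0.80769 = 29.185.

29.2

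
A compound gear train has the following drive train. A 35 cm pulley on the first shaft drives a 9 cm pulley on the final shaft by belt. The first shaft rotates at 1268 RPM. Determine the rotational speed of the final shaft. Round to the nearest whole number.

4931 RPM

Belt: ratio = 9/35 = 0.25714, so the final shaft turns at 1268 / 0.25714 = 4931.1 RPM.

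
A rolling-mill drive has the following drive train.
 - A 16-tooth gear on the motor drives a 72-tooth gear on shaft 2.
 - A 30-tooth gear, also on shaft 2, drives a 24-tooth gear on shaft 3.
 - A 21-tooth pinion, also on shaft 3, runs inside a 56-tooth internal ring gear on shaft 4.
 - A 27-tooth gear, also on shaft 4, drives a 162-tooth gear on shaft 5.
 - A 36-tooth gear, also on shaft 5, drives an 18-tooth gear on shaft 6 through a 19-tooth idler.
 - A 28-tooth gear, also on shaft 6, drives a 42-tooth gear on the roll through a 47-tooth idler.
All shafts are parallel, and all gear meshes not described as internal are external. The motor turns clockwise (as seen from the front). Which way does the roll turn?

counterclockwise

the motor → shaft 2: external mesh, 1 reversal → CCW.
shaft 2 → shaft 3: external mesh, 1 reversal → CW.
shaft 3 → shaft 4: internal mesh, same direction → CW.
shaft 4 → shaft 5: external mesh, 1 reversal → CCW.
shaft 5 → shaft 6: driver → idler → driven is 2 external meshes, 2 reversals → CCW.
shaft 6 → the roll: driver → idler → driven is 2 external meshes, 2 reversals → CCW.
7 reversals in total — an odd number — so the roll turns opposite to the motor.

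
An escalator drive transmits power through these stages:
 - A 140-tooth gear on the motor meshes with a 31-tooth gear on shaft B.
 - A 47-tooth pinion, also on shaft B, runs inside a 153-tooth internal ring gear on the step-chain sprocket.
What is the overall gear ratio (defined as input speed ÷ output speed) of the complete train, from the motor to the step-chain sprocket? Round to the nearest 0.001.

Each stage contributes driven/driver: gear mesh 31/140 = 0.22143, internal gear 153/47 = 3.2553.
Overall: 0.22143 × 3.2553 = 0.72082.

0.721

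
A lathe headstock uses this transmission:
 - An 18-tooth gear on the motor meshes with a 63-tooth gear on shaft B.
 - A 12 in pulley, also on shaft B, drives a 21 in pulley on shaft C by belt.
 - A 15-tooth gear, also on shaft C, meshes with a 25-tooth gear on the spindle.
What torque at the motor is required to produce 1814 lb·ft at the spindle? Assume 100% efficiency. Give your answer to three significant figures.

Overall ratio R = 3.5 × 1.75 × 1.6667 = 10.208.
Input torque = output torque / R = 1814 / 10.208 = 177.7 lb·ft.

178 lb·ft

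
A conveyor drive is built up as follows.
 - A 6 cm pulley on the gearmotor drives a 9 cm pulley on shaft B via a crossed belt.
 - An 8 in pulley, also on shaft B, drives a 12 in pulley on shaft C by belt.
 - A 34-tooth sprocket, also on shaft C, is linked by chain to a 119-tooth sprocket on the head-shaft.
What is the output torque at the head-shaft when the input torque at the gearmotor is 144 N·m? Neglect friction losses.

1134 N·m

belt 9/6 = 1.5 → τ = 144·1.5 = 216 N·m
belt 12/8 = 1.5 → τ = 216·1.5 = 324 N·m
chain 119/34 = 3.5 → τ = 324·3.5 = 1134 N·m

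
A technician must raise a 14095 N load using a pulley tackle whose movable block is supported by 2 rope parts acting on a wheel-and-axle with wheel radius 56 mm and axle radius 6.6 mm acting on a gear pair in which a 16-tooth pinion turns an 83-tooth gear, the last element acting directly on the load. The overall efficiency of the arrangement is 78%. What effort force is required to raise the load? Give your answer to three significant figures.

205 N

Block-and-tackle MA = number of supporting rope parts = 2.
Wheel-and-axle MA = R/r = 56/6.6 = 8.4848.
Gear pair MA = 83/16 = 5.1875.
Combined ideal MA = 2 × 8.4848 × 5.1875 = 88.03.
Actual MA = 88.03 × 0.78 = 68.664.
Effort = load / actual MA = 14095 / 68.664 = 205.28 N.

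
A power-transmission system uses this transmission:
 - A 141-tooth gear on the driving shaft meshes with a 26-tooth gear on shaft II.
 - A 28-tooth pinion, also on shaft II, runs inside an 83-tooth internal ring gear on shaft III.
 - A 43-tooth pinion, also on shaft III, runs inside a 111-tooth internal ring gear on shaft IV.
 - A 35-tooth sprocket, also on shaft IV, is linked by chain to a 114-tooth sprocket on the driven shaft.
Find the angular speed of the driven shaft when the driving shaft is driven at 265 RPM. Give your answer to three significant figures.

Gear mesh: ratio = 26/141 = 0.1844, so shaft II turns at 265 / 0.1844 = 1437.1 RPM.
Internal gear: ratio = 83/28 = 2.9643, so shaft III turns at 1437.1 / 2.9643 = 484.81 RPM.
Internal gear: ratio = 111/43 = 2.5814, so shaft IV turns at 484.81 / 2.5814 = 187.81 RPM.
Chain: ratio = 114/35 = 3.2571, so the driven shaft turns at 187.81 / 3.2571 = 57.661 RPM.

57.7 RPM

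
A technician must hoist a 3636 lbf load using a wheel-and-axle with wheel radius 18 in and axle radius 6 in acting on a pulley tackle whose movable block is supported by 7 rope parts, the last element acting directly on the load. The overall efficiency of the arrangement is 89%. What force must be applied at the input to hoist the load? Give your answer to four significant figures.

Wheel-and-axle MA = R/r = 18/6 = 3.
Block-and-tackle MA = number of supporting rope parts = 7.
Combined ideal MA = 3 × 7 = 21.
Actual MA = 21 × 0.89 = 18.69.
Effort = load / actual MA = 3636 / 18.69 = 194.54 lbf.

194.5 lbf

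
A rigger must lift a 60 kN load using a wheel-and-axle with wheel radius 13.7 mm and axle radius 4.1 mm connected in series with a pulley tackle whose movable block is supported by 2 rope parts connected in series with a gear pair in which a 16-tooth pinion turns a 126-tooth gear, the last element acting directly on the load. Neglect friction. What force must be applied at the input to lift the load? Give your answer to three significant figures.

1.14 kN

Wheel-and-axle MA = R/r = 13.7/4.1 = 3.3415.
Block-and-tackle MA = number of supporting rope parts = 2.
Gear pair MA = 126/16 = 7.875.
Combined ideal MA = 3.3415 × 2 × 7.875 = 52.628.
Effort = load / MA = 60 / 52.628 = 1.1401 kN.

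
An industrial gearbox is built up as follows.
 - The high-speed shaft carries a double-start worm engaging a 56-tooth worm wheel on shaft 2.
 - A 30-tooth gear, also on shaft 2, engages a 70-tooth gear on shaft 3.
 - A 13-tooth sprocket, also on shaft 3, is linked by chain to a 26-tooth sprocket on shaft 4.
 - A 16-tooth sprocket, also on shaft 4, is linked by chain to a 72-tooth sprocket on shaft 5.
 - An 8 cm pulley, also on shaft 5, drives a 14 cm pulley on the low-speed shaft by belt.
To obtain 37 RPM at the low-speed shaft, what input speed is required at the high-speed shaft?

38073 RPM

Overall ratio R = 28 × 2.3333 × 2 × 4.5 × 1.75 = 1029.
Required input speed = output speed × R = 37 × 1029 = 38073 RPM.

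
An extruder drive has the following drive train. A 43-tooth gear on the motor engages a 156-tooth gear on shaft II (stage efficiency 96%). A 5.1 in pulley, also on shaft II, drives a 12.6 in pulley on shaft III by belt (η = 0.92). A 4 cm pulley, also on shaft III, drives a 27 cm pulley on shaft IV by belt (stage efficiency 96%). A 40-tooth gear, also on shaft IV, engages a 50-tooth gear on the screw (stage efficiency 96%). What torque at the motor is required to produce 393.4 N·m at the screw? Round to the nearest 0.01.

Overall ratio R = 3.6279 × 2.4706 × 6.75 × 1.25 = 75.626; overall efficiency η = 0.96 × 0.92 × 0.96 × 0.96 = 0.8140.
Input torque = output torque / (R × η) = 393.4 / (75.626 × 0.8140) = 6.3909 N·m.

6.39 N·m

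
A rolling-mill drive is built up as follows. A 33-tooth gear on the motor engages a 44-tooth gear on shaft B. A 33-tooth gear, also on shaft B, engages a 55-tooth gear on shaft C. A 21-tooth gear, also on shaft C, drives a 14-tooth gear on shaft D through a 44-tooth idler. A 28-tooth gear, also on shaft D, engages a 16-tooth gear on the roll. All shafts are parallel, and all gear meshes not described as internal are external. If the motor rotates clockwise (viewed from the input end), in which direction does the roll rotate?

the motor → shaft B: external mesh, 1 reversal → CCW.
shaft B → shaft C: external mesh, 1 reversal → CW.
shaft C → shaft D: driver → idler → driven is 2 external meshes, 2 reversals → CW.
shaft D → the roll: external mesh, 1 reversal → CCW.
5 reversals in total — an odd number — so the roll turns opposite to the motor.

anticlockwise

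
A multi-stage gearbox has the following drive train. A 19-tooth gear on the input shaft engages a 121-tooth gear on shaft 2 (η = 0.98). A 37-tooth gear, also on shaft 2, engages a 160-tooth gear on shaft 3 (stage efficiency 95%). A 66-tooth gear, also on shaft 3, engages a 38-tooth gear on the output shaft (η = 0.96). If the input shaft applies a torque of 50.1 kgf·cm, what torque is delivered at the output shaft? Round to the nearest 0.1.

After the gear mesh (121/19): 50.1 × 6.3684 × 0.98 = 312.68 kgf·cm
After the gear mesh (160/37): 312.68 × 4.3243 × 0.95 = 1284.5 kgf·cm
After the gear mesh (38/66): 1284.5 × 0.57576 × 0.96 = 709.98 kgf·cm

710.0 kgf·cm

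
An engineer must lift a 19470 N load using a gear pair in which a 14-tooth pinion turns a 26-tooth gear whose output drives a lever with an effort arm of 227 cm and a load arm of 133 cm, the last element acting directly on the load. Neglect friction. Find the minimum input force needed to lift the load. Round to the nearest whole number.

Gear pair MA = 26/14 = 1.8571.
Lever MA = effort arm / load arm = 227/133 = 1.7068.
Combined ideal MA = 1.8571 × 1.7068 = 3.1697.
Effort = load / MA = 19470 / 3.1697 = 6142.5 N.

6143 N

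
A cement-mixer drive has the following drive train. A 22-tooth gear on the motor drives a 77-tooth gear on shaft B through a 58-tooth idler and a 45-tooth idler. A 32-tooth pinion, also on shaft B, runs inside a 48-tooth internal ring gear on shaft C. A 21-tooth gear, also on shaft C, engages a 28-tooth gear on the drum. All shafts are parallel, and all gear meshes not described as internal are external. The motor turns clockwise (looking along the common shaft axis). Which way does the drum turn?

the motor → shaft B: driver → idler → idler → driven is 3 external meshes, 3 reversals → CCW.
shaft B → shaft C: internal mesh, same direction → CCW.
shaft C → the drum: external mesh, 1 reversal → CW.
4 reversals in total — an even number — so the drum turns the same way as the motor.

clockwise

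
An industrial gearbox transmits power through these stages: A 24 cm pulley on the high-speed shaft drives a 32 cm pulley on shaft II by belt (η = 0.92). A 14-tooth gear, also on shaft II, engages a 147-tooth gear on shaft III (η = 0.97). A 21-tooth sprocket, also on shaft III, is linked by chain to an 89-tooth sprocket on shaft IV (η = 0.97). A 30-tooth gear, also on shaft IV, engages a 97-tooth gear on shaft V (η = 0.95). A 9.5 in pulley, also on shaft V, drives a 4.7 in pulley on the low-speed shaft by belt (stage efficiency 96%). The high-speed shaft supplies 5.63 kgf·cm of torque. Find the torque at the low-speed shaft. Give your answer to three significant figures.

Belt: ratio = 32/24 = 1.3333; torque at shaft II = 5.63 × 1.3333 × 0.92 = 6.9061 kgf·cm.
Gear mesh: ratio = 147/14 = 10.5; torque at shaft III = 6.9061 × 10.5 × 0.97 = 70.339 kgf·cm.
Chain: ratio = 89/21 = 4.2381; torque at shaft IV = 70.339 × 4.2381 × 0.97 = 289.16 kgf·cm.
Gear mesh: ratio = 97/30 = 3.2333; torque at shaft V = 289.16 × 3.2333 × 0.95 = 888.2 kgf·cm.
Belt: ratio = 4.7/9.5 = 0.49474; torque at the low-speed shaft = 888.2 × 0.49474 × 0.96 = 421.85 kgf·cm.

422 kgf·cm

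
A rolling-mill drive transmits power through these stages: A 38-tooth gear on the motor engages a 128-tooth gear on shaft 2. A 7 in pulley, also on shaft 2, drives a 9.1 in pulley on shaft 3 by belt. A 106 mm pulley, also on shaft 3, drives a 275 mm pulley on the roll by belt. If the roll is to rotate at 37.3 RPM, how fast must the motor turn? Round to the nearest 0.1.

Overall ratio R = 3.3684 × 1.3 × 2.5943 = 11.36.
Required input speed = output speed × R = 37.3 × 11.36 = 423.75 RPM.

423.7 RPM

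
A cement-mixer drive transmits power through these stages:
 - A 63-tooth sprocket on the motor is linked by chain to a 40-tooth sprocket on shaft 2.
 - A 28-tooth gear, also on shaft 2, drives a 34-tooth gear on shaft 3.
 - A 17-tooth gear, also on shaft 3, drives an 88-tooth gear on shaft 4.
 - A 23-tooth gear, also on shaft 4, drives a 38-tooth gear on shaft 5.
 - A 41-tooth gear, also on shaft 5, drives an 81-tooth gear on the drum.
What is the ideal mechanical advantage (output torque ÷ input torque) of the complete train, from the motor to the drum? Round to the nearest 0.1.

Each stage contributes driven/driver: chain 40/63 = 0.63492, gear mesh 34/28 = 1.2143, gear mesh 88/17 = 5.1765, gear mesh 38/23 = 1.6522, gear mesh 81/41 = 1.9756.
Overall: 0.63492 × 1.2143 × 5.1765 × 1.6522 × 1.9756 = 13.027.

13.0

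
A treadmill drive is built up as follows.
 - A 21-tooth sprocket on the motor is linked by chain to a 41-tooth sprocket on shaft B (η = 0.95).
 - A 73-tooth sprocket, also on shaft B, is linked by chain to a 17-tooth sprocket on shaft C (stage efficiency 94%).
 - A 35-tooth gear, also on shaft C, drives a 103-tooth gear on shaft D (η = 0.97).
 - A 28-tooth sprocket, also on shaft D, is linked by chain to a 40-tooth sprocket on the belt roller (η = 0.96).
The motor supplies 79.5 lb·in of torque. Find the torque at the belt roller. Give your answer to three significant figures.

chain 41/21 = 1.9524 → τ = 79.5·1.9524·0.95 = 147.45 lb·in
chain 17/73 = 0.23288 → τ = 147.45·0.23288·0.94 = 32.278 lb·in
gear mesh 103/35 = 2.9429 → τ = 32.278·2.9429·0.97 = 92.14 lb·in
chain 40/28 = 1.4286 → τ = 92.14·1.4286·0.96 = 126.36 lb·in

126 lb·in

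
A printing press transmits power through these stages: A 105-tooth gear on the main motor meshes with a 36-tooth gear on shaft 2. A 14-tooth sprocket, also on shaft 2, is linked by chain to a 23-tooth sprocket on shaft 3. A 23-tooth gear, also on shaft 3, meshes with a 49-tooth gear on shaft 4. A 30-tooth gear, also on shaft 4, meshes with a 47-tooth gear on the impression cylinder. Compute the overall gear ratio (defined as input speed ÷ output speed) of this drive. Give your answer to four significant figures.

1.880

Each stage contributes driven/driver: gear mesh 36/105 = 0.34286, chain 23/14 = 1.6429, gear mesh 49/23 = 2.1304, gear mesh 47/30 = 1.5667.
Overall: 0.34286 × 1.6429 × 2.1304 × 1.5667 = 1.88.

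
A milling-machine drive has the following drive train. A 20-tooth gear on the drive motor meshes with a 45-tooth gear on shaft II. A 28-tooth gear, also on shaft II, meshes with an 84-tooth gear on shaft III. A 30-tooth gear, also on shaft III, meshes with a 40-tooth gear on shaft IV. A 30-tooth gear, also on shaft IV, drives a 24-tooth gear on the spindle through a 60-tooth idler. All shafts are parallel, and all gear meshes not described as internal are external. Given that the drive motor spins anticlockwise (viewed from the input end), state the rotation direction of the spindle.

the drive motor → shaft II: external mesh, 1 reversal → CW.
shaft II → shaft III: external mesh, 1 reversal → CCW.
shaft III → shaft IV: external mesh, 1 reversal → CW.
shaft IV → the spindle: driver → idler → driven is 2 external meshes, 2 reversals → CW.
5 reversals in total — an odd number — so the spindle turns opposite to the drive motor.

clockwise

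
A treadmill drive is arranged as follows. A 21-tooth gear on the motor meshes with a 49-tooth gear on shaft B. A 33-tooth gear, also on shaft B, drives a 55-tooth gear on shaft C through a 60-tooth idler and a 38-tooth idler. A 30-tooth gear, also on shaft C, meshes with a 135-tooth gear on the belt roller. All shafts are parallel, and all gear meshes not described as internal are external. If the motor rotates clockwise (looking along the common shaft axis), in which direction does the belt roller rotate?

the motor → shaft B: external mesh, 1 reversal → CCW.
shaft B → shaft C: driver → idler → idler → driven is 3 external meshes, 3 reversals → CW.
shaft C → the belt roller: external mesh, 1 reversal → CCW.
5 reversals in total — an odd number — so the belt roller turns opposite to the motor.

counterclockwise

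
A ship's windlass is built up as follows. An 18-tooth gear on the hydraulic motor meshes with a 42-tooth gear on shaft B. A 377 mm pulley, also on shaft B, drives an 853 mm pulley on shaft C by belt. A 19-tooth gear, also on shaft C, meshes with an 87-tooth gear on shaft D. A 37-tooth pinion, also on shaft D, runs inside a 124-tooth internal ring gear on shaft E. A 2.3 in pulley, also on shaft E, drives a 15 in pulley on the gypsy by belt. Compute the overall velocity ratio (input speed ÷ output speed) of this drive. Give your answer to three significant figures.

Each stage contributes driven/driver: gear mesh 42/18 = 2.3333, belt 853/377 = 2.2626, gear mesh 87/19 = 4.5789, internal gear 124/37 = 3.3514, belt 15/2.3 = 6.5217.
Overall: 2.3333 × 2.2626 × 4.5789 × 3.3514 × 6.5217 = 528.36.

528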